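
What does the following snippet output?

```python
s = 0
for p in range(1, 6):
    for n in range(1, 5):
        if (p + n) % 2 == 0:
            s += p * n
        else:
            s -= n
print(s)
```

46

p=1,n=1: even sum, s = 0+1 = 1
p=1,n=2: odd sum, s = 1-2 = -1
p=1,n=3: even sum, s = (-1)+3 = 2
p=1,n=4: odd sum, s = 2-4 = -2
p=2,n=1: odd sum, s = (-2)-1 = -3
p=2,n=2: even sum, s = (-3)+4 = 1
p=2,n=3: odd sum, s = 1-3 = -2
p=2,n=4: even sum, s = (-2)+8 = 6
p=3,n=1: even sum, s = 6+3 = 9
p=3,n=2: odd sum, s = 9-2 = 7
p=3,n=3: even sum, s = 7+9 = 16
p=3,n=4: odd sum, s = 16-4 = 12
p=4,n=1: odd sum, s = 12-1 = 11
p=4,n=2: even sum, s = 11+8 = 19
p=4,n=3: odd sum, s = 19-3 = 16
p=4,n=4: even sum, s = 16+16 = 32
p=5,n=1: even sum, s = 32+5 = 37
p=5,n=2: odd sum, s = 37-2 = 35
p=5,n=3: even sum, s = 35+15 = 50
p=5,n=4: odd sum, s = 50-4 = 46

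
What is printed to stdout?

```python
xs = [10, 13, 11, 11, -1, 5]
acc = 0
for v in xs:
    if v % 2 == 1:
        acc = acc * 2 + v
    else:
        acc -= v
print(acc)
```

23

v=10: not odd, acc = 0-10 = -10
v=13: odd, acc = (-10)*2+13 = -7
v=11: odd, acc = (-7)*2+11 = -3
v=11: odd, acc = (-3)*2+11 = 5
v=-1: odd, acc = 5*2+(-1) = 9
v=5: odd, acc = 9*2+5 = 23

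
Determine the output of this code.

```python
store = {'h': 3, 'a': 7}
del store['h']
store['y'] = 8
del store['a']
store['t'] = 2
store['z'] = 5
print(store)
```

{'y': 8, 't': 2, 'z': 5}

del 'h' → {'a': 7}
store['y'] = 8 → {'a': 7, 'y': 8}
del 'a' → {'y': 8}
store['t'] = 2 → {'y': 8, 't': 2}
store['z'] = 5 → {'y': 8, 't': 2, 'z': 5}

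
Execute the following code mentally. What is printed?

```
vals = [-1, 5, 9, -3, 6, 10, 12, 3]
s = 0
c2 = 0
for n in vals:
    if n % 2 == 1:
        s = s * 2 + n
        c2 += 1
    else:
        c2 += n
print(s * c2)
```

1881

n=-1: odd, s = 0*2+(-1) = -1; c2=1
n=5: odd, s = (-1)*2+5 = 3; c2=2
n=9: odd, s = 3*2+9 = 15; c2=3
n=-3: odd, s = 15*2+(-3) = 27; c2=4
n=6: not odd; c2=10
n=10: not odd; c2=20
n=12: not odd; c2=32
n=3: odd, s = 27*2+3 = 57; c2=33
s*c2 = 57*33 = 1881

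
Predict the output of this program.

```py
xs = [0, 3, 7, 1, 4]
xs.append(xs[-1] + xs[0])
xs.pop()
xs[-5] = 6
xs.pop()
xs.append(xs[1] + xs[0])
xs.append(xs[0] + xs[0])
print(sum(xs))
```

append xs[-1]+xs[0] = 4+0 = 4 → [0, 3, 7, 1, 4, 4]
pop() removes 4 → [0, 3, 7, 1, 4]
xs[-5] = 6 → [6, 3, 7, 1, 4]
pop() removes 4 → [6, 3, 7, 1]
append xs[1]+xs[0] = 3+6 = 9 → [6, 3, 7, 1, 9]
append xs[0]+xs[0] = 6+6 = 12 → [6, 3, 7, 1, 9, 12]
sum = 38

38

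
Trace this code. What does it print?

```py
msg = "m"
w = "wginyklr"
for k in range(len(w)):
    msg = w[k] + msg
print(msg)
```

k=0: prepend 'w' → 'wm'
k=1: prepend 'g' → 'gwm'
k=2: prepend 'i' → 'igwm'
k=3: prepend 'n' → 'nigwm'
k=4: prepend 'y' → 'ynigwm'
k=5: prepend 'k' → 'kynigwm'
k=6: prepend 'l' → 'lkynigwm'
k=7: prepend 'r' → 'rlkynigwm'

rlkynigwm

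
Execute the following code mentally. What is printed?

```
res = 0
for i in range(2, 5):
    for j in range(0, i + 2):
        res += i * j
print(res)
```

102

i=2,j=0: res = 0+0 = 0
i=2,j=1: res = 0+2 = 2
i=2,j=2: res = 2+4 = 6
i=2,j=3: res = 6+6 = 12
i=3,j=0: res = 12+0 = 12
i=3,j=1: res = 12+3 = 15
i=3,j=2: res = 15+6 = 21
i=3,j=3: res = 21+9 = 30
i=3,j=4: res = 30+12 = 42
i=4,j=0: res = 42+0 = 42
i=4,j=1: res = 42+4 = 46
i=4,j=2: res = 46+8 = 54
i=4,j=3: res = 54+12 = 66
i=4,j=4: res = 66+16 = 82
i=4,j=5: res = 82+20 = 102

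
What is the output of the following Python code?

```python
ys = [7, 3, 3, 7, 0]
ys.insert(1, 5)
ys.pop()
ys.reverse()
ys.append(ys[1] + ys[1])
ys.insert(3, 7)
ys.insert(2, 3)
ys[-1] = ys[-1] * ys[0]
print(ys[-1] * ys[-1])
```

insert 5 at 1 → [7, 5, 3, 3, 7, 0]
pop() removes 0 → [7, 5, 3, 3, 7]
reverse → [7, 3, 3, 5, 7]
append ys[1]+ys[1] = 3+3 = 6 → [7, 3, 3, 5, 7, 6]
insert 7 at 3 → [7, 3, 3, 7, 5, 7, 6]
insert 3 at 2 → [7, 3, 3, 3, 7, 5, 7, 6]
ys[-1] = ys[-1]*ys[0] = 6*7 = 42 → [7, 3, 3, 3, 7, 5, 7, 42]
ys[-1]*ys[-1] = 42*42 = 1764

1764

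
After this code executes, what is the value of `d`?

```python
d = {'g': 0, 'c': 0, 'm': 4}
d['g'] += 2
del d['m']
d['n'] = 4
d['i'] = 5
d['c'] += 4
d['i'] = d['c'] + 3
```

d['g'] = 0+2 = 2 → {'g': 2, 'c': 0, 'm': 4}
del 'm' → {'g': 2, 'c': 0}
d['n'] = 4 → {'g': 2, 'c': 0, 'n': 4}
d['i'] = 5 → {'g': 2, 'c': 0, 'n': 4, 'i': 5}
d['c'] = 0+4 = 4 → {'g': 2, 'c': 4, 'n': 4, 'i': 5}
d['i'] = d['c']+3 = 7 → {'g': 2, 'c': 4, 'n': 4, 'i': 7}

{'g': 2, 'c': 4, 'n': 4, 'i': 7}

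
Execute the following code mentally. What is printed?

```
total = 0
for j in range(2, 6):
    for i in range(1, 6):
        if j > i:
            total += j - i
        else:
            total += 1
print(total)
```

30

j=2,i=1: 2>1, total = 0+1 = 1
j=2,i=2: not 2>2, total = 1+1 = 2
j=2,i=3: not 2>3, total = 2+1 = 3
j=2,i=4: not 2>4, total = 3+1 = 4
j=2,i=5: not 2>5, total = 4+1 = 5
j=3,i=1: 3>1, total = 5+2 = 7
j=3,i=2: 3>2, total = 7+1 = 8
j=3,i=3: not 3>3, total = 8+1 = 9
j=3,i=4: not 3>4, total = 9+1 = 10
j=3,i=5: not 3>5, total = 10+1 = 11
j=4,i=1: 4>1, total = 11+3 = 14
j=4,i=2: 4>2, total = 14+2 = 16
j=4,i=3: 4>3, total = 16+1 = 17
j=4,i=4: not 4>4, total = 17+1 = 18
j=4,i=5: not 4>5, total = 18+1 = 19
j=5,i=1: 5>1, total = 19+4 = 23
j=5,i=2: 5>2, total = 23+3 = 26
j=5,i=3: 5>3, total = 26+2 = 28
j=5,i=4: 5>4, total = 28+1 = 29
j=5,i=5: not 5>5, total = 29+1 = 30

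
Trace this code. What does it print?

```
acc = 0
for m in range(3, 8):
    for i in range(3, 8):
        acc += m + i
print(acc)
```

250

m=3,i=3: acc = 0+6 = 6
m=3,i=4: acc = 6+7 = 13
m=3,i=5: acc = 13+8 = 21
m=3,i=6: acc = 21+9 = 30
m=3,i=7: acc = 30+10 = 40
m=4,i=3: acc = 40+7 = 47
m=4,i=4: acc = 47+8 = 55
m=4,i=5: acc = 55+9 = 64
m=4,i=6: acc = 64+10 = 74
m=4,i=7: acc = 74+11 = 85
m=5,i=3: acc = 85+8 = 93
m=5,i=4: acc = 93+9 = 102
m=5,i=5: acc = 102+10 = 112
m=5,i=6: acc = 112+11 = 123
m=5,i=7: acc = 123+12 = 135
m=6,i=3: acc = 135+9 = 144
m=6,i=4: acc = 144+10 = 154
m=6,i=5: acc = 154+11 = 165
m=6,i=6: acc = 165+12 = 177
m=6,i=7: acc = 177+13 = 190
m=7,i=3: acc = 190+10 = 200
m=7,i=4: acc = 200+11 = 211
m=7,i=5: acc = 211+12 = 223
m=7,i=6: acc = 223+13 = 236
m=7,i=7: acc = 236+14 = 250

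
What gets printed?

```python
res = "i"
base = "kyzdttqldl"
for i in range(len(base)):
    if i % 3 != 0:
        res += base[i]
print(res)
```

iyzttld

i=0: skip
i=1: add 'y' → 'iy'
i=2: add 'z' → 'iyz'
i=3: skip
i=4: add 't' → 'iyzt'
i=5: add 't' → 'iyztt'
i=6: skip
i=7: add 'l' → 'iyzttl'
i=8: add 'd' → 'iyzttld'
i=9: skip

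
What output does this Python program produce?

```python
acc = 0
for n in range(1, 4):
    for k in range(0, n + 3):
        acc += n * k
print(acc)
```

71

n=1,k=0: acc = 0+0 = 0
n=1,k=1: acc = 0+1 = 1
n=1,k=2: acc = 1+2 = 3
n=1,k=3: acc = 3+3 = 6
n=2,k=0: acc = 6+0 = 6
n=2,k=1: acc = 6+2 = 8
n=2,k=2: acc = 8+4 = 12
n=2,k=3: acc = 12+6 = 18
n=2,k=4: acc = 18+8 = 26
n=3,k=0: acc = 26+0 = 26
n=3,k=1: acc = 26+3 = 29
n=3,k=2: acc = 29+6 = 35
n=3,k=3: acc = 35+9 = 44
n=3,k=4: acc = 44+12 = 56
n=3,k=5: acc = 56+15 = 71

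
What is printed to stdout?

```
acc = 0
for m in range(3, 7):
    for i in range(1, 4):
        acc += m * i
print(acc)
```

108

m=3,i=1: acc = 0+3 = 3
m=3,i=2: acc = 3+6 = 9
m=3,i=3: acc = 9+9 = 18
m=4,i=1: acc = 18+4 = 22
m=4,i=2: acc = 22+8 = 30
m=4,i=3: acc = 30+12 = 42
m=5,i=1: acc = 42+5 = 47
m=5,i=2: acc = 47+10 = 57
m=5,i=3: acc = 57+15 = 72
m=6,i=1: acc = 72+6 = 78
m=6,i=2: acc = 78+12 = 90
m=6,i=3: acc = 90+18 = 108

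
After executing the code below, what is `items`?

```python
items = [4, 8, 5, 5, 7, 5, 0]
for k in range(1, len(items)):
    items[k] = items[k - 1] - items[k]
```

k=1: items[1] = 4-8 = -4 → [4, -4, 5, 5, 7, 5, 0]
k=2: items[2] = (-4)-5 = -9 → [4, -4, -9, 5, 7, 5, 0]
k=3: items[3] = (-9)-5 = -14 → [4, -4, -9, -14, 7, 5, 0]
k=4: items[4] = (-14)-7 = -21 → [4, -4, -9, -14, -21, 5, 0]
k=5: items[5] = (-21)-5 = -26 → [4, -4, -9, -14, -21, -26, 0]
k=6: items[6] = (-26)-0 = -26 → [4, -4, -9, -14, -21, -26, -26]

[4, -4, -9, -14, -21, -26, -26]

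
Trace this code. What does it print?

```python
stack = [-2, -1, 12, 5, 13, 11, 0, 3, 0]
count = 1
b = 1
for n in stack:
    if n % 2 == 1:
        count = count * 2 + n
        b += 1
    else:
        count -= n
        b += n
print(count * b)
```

n=-2: not odd, count = 1-(-2) = 3; b=-1
n=-1: odd, count = 3*2+(-1) = 5; b=0
n=12: not odd, count = 5-12 = -7; b=12
n=5: odd, count = (-7)*2+5 = -9; b=13
n=13: odd, count = (-9)*2+13 = -5; b=14
n=11: odd, count = (-5)*2+11 = 1; b=15
n=0: not odd, count = 1-0 = 1; b=15
n=3: odd, count = 1*2+3 = 5; b=16
n=0: not odd, count = 5-0 = 5; b=16
count*b = 5*16 = 80

80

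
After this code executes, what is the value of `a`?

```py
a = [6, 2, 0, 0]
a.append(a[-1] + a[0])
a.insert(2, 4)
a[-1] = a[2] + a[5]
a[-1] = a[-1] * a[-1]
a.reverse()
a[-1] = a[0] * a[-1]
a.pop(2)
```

append a[-1]+a[0] = 0+6 = 6 → [6, 2, 0, 0, 6]
insert 4 at 2 → [6, 2, 4, 0, 0, 6]
a[-1] = a[2]+a[5] = 4+6 = 10 → [6, 2, 4, 0, 0, 10]
a[-1] = a[-1]*a[-1] = 10*10 = 100 → [6, 2, 4, 0, 0, 100]
reverse → [100, 0, 0, 4, 2, 6]
a[-1] = a[0]*a[-1] = 100*6 = 600 → [100, 0, 0, 4, 2, 600]
pop(2) removes 0 → [100, 0, 4, 2, 600]

[100, 0, 4, 2, 600]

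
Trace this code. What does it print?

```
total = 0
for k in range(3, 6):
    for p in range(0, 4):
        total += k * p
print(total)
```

72

k=3,p=0: total = 0+0 = 0
k=3,p=1: total = 0+3 = 3
k=3,p=2: total = 3+6 = 9
k=3,p=3: total = 9+9 = 18
k=4,p=0: total = 18+0 = 18
k=4,p=1: total = 18+4 = 22
k=4,p=2: total = 22+8 = 30
k=4,p=3: total = 30+12 = 42
k=5,p=0: total = 42+0 = 42
k=5,p=1: total = 42+5 = 47
k=5,p=2: total = 47+10 = 57
k=5,p=3: total = 57+15 = 72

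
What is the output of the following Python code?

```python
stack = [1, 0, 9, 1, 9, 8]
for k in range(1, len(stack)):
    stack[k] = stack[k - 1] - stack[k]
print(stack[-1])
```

k=1: stack[1] = 1-0 = 1 → [1, 1, 9, 1, 9, 8]
k=2: stack[2] = 1-9 = -8 → [1, 1, -8, 1, 9, 8]
k=3: stack[3] = (-8)-1 = -9 → [1, 1, -8, -9, 9, 8]
k=4: stack[4] = (-9)-9 = -18 → [1, 1, -8, -9, -18, 8]
k=5: stack[5] = (-18)-8 = -26 → [1, 1, -8, -9, -18, -26]

-26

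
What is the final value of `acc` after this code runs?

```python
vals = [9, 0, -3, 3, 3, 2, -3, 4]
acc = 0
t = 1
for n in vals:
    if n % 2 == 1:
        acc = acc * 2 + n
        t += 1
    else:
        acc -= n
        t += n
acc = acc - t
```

115

n=9: odd, acc = 0*2+9 = 9; t=2
n=0: not odd, acc = 9-0 = 9; t=2
n=-3: odd, acc = 9*2+(-3) = 15; t=3
n=3: odd, acc = 15*2+3 = 33; t=4
n=3: odd, acc = 33*2+3 = 69; t=5
n=2: not odd, acc = 69-2 = 67; t=7
n=-3: odd, acc = 67*2+(-3) = 131; t=8
n=4: not odd, acc = 131-4 = 127; t=12
acc-t = 127-12 = 115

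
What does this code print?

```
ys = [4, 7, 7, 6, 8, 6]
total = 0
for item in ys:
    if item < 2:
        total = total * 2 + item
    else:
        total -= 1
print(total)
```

-6

item=4: not <2, total = 0-1 = -1
item=7: not <2, total = (-1)-1 = -2
item=7: not <2, total = (-2)-1 = -3
item=6: not <2, total = (-3)-1 = -4
item=8: not <2, total = (-4)-1 = -5
item=6: not <2, total = (-5)-1 = -6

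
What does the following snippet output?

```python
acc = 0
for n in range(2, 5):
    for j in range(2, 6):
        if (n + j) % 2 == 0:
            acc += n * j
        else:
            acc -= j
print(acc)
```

38

n=2,j=2: even sum, acc = 0+4 = 4
n=2,j=3: odd sum, acc = 4-3 = 1
n=2,j=4: even sum, acc = 1+8 = 9
n=2,j=5: odd sum, acc = 9-5 = 4
n=3,j=2: odd sum, acc = 4-2 = 2
n=3,j=3: even sum, acc = 2+9 = 11
n=3,j=4: odd sum, acc = 11-4 = 7
n=3,j=5: even sum, acc = 7+15 = 22
n=4,j=2: even sum, acc = 22+8 = 30
n=4,j=3: odd sum, acc = 30-3 = 27
n=4,j=4: even sum, acc = 27+16 = 43
n=4,j=5: odd sum, acc = 43-5 = 38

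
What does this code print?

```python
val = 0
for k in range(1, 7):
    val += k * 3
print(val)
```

k=1: val = 0+1*3 = 3
k=2: val = 3+2*3 = 9
k=3: val = 9+3*3 = 18
k=4: val = 18+4*3 = 30
k=5: val = 30+5*3 = 45
k=6: val = 45+6*3 = 63

63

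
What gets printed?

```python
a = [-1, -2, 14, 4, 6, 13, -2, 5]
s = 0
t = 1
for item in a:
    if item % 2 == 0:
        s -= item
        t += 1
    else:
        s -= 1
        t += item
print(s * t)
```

item=-1: not even, s = 0-1 = -1; t=0
item=-2: even, s = (-1)-(-2) = 1; t=1
item=14: even, s = 1-14 = -13; t=2
item=4: even, s = (-13)-4 = -17; t=3
item=6: even, s = (-17)-6 = -23; t=4
item=13: not even, s = (-23)-1 = -24; t=17
item=-2: even, s = (-24)-(-2) = -22; t=18
item=5: not even, s = (-22)-1 = -23; t=23
s*t = (-23)*23 = -529

-529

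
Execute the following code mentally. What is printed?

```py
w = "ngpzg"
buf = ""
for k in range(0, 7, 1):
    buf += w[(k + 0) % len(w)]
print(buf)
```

k=0: add w[0]='n' → 'n'
k=1: add w[1]='g' → 'ng'
k=2: add w[2]='p' → 'ngp'
k=3: add w[3]='z' → 'ngpz'
k=4: add w[4]='g' → 'ngpzg'
k=5: add w[0]='n' → 'ngpzgn'
k=6: add w[1]='g' → 'ngpzgng'

ngpzgng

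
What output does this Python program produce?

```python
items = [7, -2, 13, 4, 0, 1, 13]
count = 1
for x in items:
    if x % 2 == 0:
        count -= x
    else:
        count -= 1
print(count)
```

x=7: not even, count = 1-1 = 0
x=-2: even, count = 0-(-2) = 2
x=13: not even, count = 2-1 = 1
x=4: even, count = 1-4 = -3
x=0: even, count = (-3)-0 = -3
x=1: not even, count = (-3)-1 = -4
x=13: not even, count = (-4)-1 = -5

-5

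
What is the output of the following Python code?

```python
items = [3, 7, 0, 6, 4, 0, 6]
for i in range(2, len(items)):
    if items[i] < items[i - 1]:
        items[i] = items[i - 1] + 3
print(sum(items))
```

90

i=2: 0<7, items[2] = 7+3 = 10 → [3, 7, 10, 6, 4, 0, 6]
i=3: 6<10, items[3] = 10+3 = 13 → [3, 7, 10, 13, 4, 0, 6]
i=4: 4<13, items[4] = 13+3 = 16 → [3, 7, 10, 13, 16, 0, 6]
i=5: 0<16, items[5] = 16+3 = 19 → [3, 7, 10, 13, 16, 19, 6]
i=6: 6<19, items[6] = 19+3 = 22 → [3, 7, 10, 13, 16, 19, 22]
sum = 90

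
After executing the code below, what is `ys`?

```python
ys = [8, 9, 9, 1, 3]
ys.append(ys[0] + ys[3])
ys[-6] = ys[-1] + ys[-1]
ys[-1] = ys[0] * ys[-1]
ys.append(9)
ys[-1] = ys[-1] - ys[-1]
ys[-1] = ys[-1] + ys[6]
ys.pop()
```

[18, 9, 9, 1, 3, 162]

append ys[0]+ys[3] = 8+1 = 9 → [8, 9, 9, 1, 3, 9]
ys[-6] = ys[-1]+ys[-1] = 9+9 = 18 → [18, 9, 9, 1, 3, 9]
ys[-1] = ys[0]*ys[-1] = 18*9 = 162 → [18, 9, 9, 1, 3, 162]
append 9 → [18, 9, 9, 1, 3, 162, 9]
ys[-1] = ys[-1]-ys[-1] = 9-9 = 0 → [18, 9, 9, 1, 3, 162, 0]
ys[-1] = ys[-1]+ys[6] = 0+0 = 0 → [18, 9, 9, 1, 3, 162, 0]
pop() removes 0 → [18, 9, 9, 1, 3, 162]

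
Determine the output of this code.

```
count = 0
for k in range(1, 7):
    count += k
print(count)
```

21

k=1: count = 0+1 = 1
k=2: count = 1+2 = 3
k=3: count = 3+3 = 6
k=4: count = 6+4 = 10
k=5: count = 10+5 = 15
k=6: count = 15+6 = 21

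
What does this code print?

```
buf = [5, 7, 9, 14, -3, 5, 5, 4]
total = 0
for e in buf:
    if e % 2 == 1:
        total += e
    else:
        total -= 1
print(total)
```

e=5: odd, total = 0+5 = 5
e=7: odd, total = 5+7 = 12
e=9: odd, total = 12+9 = 21
e=14: not odd, total = 21-1 = 20
e=-3: odd, total = 20+(-3) = 17
e=5: odd, total = 17+5 = 22
e=5: odd, total = 22+5 = 27
e=4: not odd, total = 27-1 = 26

26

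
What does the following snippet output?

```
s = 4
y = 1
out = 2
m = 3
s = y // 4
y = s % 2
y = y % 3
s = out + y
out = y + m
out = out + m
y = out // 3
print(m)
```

s = 1//4 = 0
y = 0%2 = 0
y = 0%3 = 0
s = 2+0 = 2
out = 0+3 = 3
out = 3+3 = 6
y = 6//3 = 2

3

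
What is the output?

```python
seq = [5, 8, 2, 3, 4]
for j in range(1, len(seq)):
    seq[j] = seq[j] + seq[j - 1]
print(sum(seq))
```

j=1: seq[1] = 8+5 = 13 → [5, 13, 2, 3, 4]
j=2: seq[2] = 2+13 = 15 → [5, 13, 15, 3, 4]
j=3: seq[3] = 3+15 = 18 → [5, 13, 15, 18, 4]
j=4: seq[4] = 4+18 = 22 → [5, 13, 15, 18, 22]
sum = 73

73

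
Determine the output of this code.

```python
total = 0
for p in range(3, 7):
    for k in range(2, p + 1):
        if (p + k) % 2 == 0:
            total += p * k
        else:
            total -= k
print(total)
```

p=3,k=2: odd sum, total = 0-2 = -2
p=3,k=3: even sum, total = (-2)+9 = 7
p=4,k=2: even sum, total = 7+8 = 15
p=4,k=3: odd sum, total = 15-3 = 12
p=4,k=4: even sum, total = 12+16 = 28
p=5,k=2: odd sum, total = 28-2 = 26
p=5,k=3: even sum, total = 26+15 = 41
p=5,k=4: odd sum, total = 41-4 = 37
p=5,k=5: even sum, total = 37+25 = 62
p=6,k=2: even sum, total = 62+12 = 74
p=6,k=3: odd sum, total = 74-3 = 71
p=6,k=4: even sum, total = 71+24 = 95
p=6,k=5: odd sum, total = 95-5 = 90
p=6,k=6: even sum, total = 90+36 = 126

126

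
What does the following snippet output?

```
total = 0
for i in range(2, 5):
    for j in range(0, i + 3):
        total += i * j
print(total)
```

i=2,j=0: total = 0+0 = 0
i=2,j=1: total = 0+2 = 2
i=2,j=2: total = 2+4 = 6
i=2,j=3: total = 6+6 = 12
i=2,j=4: total = 12+8 = 20
i=3,j=0: total = 20+0 = 20
i=3,j=1: total = 20+3 = 23
i=3,j=2: total = 23+6 = 29
i=3,j=3: total = 29+9 = 38
i=3,j=4: total = 38+12 = 50
i=3,j=5: total = 50+15 = 65
i=4,j=0: total = 65+0 = 65
i=4,j=1: total = 65+4 = 69
i=4,j=2: total = 69+8 = 77
i=4,j=3: total = 77+12 = 89
i=4,j=4: total = 89+16 = 105
i=4,j=5: total = 105+20 = 125
i=4,j=6: total = 125+24 = 149

149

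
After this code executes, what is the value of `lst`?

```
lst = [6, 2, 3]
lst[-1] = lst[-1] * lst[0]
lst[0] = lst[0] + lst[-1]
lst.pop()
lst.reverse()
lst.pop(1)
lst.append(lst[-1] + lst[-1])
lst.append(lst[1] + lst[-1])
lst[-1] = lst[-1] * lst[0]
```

lst[-1] = lst[-1]*lst[0] = 3*6 = 18 → [6, 2, 18]
lst[0] = lst[0]+lst[-1] = 6+18 = 24 → [24, 2, 18]
pop() removes 18 → [24, 2]
reverse → [2, 24]
pop(1) removes 24 → [2]
append lst[-1]+lst[-1] = 2+2 = 4 → [2, 4]
append lst[1]+lst[-1] = 4+4 = 8 → [2, 4, 8]
lst[-1] = lst[-1]*lst[0] = 8*2 = 16 → [2, 4, 16]

[2, 4, 16]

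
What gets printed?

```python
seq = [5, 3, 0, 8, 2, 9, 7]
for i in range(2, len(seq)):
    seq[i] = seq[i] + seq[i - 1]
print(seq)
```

i=2: seq[2] = 0+3 = 3 → [5, 3, 3, 8, 2, 9, 7]
i=3: seq[3] = 8+3 = 11 → [5, 3, 3, 11, 2, 9, 7]
i=4: seq[4] = 2+11 = 13 → [5, 3, 3, 11, 13, 9, 7]
i=5: seq[5] = 9+13 = 22 → [5, 3, 3, 11, 13, 22, 7]
i=6: seq[6] = 7+22 = 29 → [5, 3, 3, 11, 13, 22, 29]

[5, 3, 3, 11, 13, 22, 29]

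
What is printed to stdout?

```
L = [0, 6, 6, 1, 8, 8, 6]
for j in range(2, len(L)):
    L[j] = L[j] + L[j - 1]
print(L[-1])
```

35

j=2: L[2] = 6+6 = 12 → [0, 6, 12, 1, 8, 8, 6]
j=3: L[3] = 1+12 = 13 → [0, 6, 12, 13, 8, 8, 6]
j=4: L[4] = 8+13 = 21 → [0, 6, 12, 13, 21, 8, 6]
j=5: L[5] = 8+21 = 29 → [0, 6, 12, 13, 21, 29, 6]
j=6: L[6] = 6+29 = 35 → [0, 6, 12, 13, 21, 29, 35]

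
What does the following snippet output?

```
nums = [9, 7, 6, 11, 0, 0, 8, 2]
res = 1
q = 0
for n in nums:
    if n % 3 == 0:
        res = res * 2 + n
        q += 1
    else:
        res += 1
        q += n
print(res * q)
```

n=9: %3==0, res = 1*2+9 = 11; q=1
n=7: not %3==0, res = 11+1 = 12; q=8
n=6: %3==0, res = 12*2+6 = 30; q=9
n=11: not %3==0, res = 30+1 = 31; q=20
n=0: %3==0, res = 31*2+0 = 62; q=21
n=0: %3==0, res = 62*2+0 = 124; q=22
n=8: not %3==0, res = 124+1 = 125; q=30
n=2: not %3==0, res = 125+1 = 126; q=32
res*q = 126*32 = 4032

4032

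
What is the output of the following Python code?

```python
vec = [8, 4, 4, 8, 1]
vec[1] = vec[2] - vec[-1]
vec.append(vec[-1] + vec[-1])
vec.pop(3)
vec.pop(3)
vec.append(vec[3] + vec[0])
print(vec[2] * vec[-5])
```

vec[1] = vec[2]-vec[-1] = 4-1 = 3 → [8, 3, 4, 8, 1]
append vec[-1]+vec[-1] = 1+1 = 2 → [8, 3, 4, 8, 1, 2]
pop(3) removes 8 → [8, 3, 4, 1, 2]
pop(3) removes 1 → [8, 3, 4, 2]
append vec[3]+vec[0] = 2+8 = 10 → [8, 3, 4, 2, 10]
vec[2]*vec[-5] = 4*8 = 32

32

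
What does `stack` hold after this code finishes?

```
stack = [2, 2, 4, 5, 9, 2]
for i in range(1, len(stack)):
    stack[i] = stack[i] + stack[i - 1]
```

i=1: stack[1] = 2+2 = 4 → [2, 4, 4, 5, 9, 2]
i=2: stack[2] = 4+4 = 8 → [2, 4, 8, 5, 9, 2]
i=3: stack[3] = 5+8 = 13 → [2, 4, 8, 13, 9, 2]
i=4: stack[4] = 9+13 = 22 → [2, 4, 8, 13, 22, 2]
i=5: stack[5] = 2+22 = 24 → [2, 4, 8, 13, 22, 24]

[2, 4, 8, 13, 22, 24]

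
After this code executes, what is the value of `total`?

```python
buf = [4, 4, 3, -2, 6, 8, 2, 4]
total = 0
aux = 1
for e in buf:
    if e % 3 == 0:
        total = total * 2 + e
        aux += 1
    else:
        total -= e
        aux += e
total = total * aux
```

-690

e=4: not %3==0, total = 0-4 = -4; aux=5
e=4: not %3==0, total = (-4)-4 = -8; aux=9
e=3: %3==0, total = (-8)*2+3 = -13; aux=10
e=-2: not %3==0, total = (-13)-(-2) = -11; aux=8
e=6: %3==0, total = (-11)*2+6 = -16; aux=9
e=8: not %3==0, total = (-16)-8 = -24; aux=17
e=2: not %3==0, total = (-24)-2 = -26; aux=19
e=4: not %3==0, total = (-26)-4 = -30; aux=23
total*aux = (-30)*23 = -690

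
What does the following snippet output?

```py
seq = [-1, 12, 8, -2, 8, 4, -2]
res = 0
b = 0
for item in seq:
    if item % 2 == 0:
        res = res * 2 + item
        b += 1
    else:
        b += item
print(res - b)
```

item=-1: not even; b=-1
item=12: even, res = 0*2+12 = 12; b=0
item=8: even, res = 12*2+8 = 32; b=1
item=-2: even, res = 32*2+(-2) = 62; b=2
item=8: even, res = 62*2+8 = 132; b=3
item=4: even, res = 132*2+4 = 268; b=4
item=-2: even, res = 268*2+(-2) = 534; b=5
res-b = 534-5 = 529

529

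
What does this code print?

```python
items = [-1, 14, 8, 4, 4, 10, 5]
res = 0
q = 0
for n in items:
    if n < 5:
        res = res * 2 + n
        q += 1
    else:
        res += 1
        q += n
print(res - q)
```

n=-1: <5, res = 0*2+(-1) = -1; q=1
n=14: not <5, res = (-1)+1 = 0; q=15
n=8: not <5, res = 0+1 = 1; q=23
n=4: <5, res = 1*2+4 = 6; q=24
n=4: <5, res = 6*2+4 = 16; q=25
n=10: not <5, res = 16+1 = 17; q=35
n=5: not <5, res = 17+1 = 18; q=40
res-q = 18-40 = -22

-22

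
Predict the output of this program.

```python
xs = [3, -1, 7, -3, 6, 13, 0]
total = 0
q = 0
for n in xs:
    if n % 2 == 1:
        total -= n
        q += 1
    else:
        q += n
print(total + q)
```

n=3: odd, total = 0-3 = -3; q=1
n=-1: odd, total = (-3)-(-1) = -2; q=2
n=7: odd, total = (-2)-7 = -9; q=3
n=-3: odd, total = (-9)-(-3) = -6; q=4
n=6: not odd; q=10
n=13: odd, total = (-6)-13 = -19; q=11
n=0: not odd; q=11
total+q = (-19)+11 = -8

-8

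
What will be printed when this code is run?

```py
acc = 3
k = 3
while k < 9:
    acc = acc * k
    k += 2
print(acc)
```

k=3: acc = 3*3 = 9
k=5: acc = 9*5 = 45
k=7: acc = 45*7 = 315

315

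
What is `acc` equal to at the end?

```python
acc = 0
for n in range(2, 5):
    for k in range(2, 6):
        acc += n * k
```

n=2,k=2: acc = 0+4 = 4
n=2,k=3: acc = 4+6 = 10
n=2,k=4: acc = 10+8 = 18
n=2,k=5: acc = 18+10 = 28
n=3,k=2: acc = 28+6 = 34
n=3,k=3: acc = 34+9 = 43
n=3,k=4: acc = 43+12 = 55
n=3,k=5: acc = 55+15 = 70
n=4,k=2: acc = 70+8 = 78
n=4,k=3: acc = 78+12 = 90
n=4,k=4: acc = 90+16 = 106
n=4,k=5: acc = 106+20 = 126

126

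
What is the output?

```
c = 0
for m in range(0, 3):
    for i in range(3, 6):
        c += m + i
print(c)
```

m=0,i=3: c = 0+3 = 3
m=0,i=4: c = 3+4 = 7
m=0,i=5: c = 7+5 = 12
m=1,i=3: c = 12+4 = 16
m=1,i=4: c = 16+5 = 21
m=1,i=5: c = 21+6 = 27
m=2,i=3: c = 27+5 = 32
m=2,i=4: c = 32+6 = 38
m=2,i=5: c = 38+7 = 45

45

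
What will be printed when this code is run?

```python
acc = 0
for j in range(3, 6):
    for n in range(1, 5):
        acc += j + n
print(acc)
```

78

j=3,n=1: acc = 0+4 = 4
j=3,n=2: acc = 4+5 = 9
j=3,n=3: acc = 9+6 = 15
j=3,n=4: acc = 15+7 = 22
j=4,n=1: acc = 22+5 = 27
j=4,n=2: acc = 27+6 = 33
j=4,n=3: acc = 33+7 = 40
j=4,n=4: acc = 40+8 = 48
j=5,n=1: acc = 48+6 = 54
j=5,n=2: acc = 54+7 = 61
j=5,n=3: acc = 61+8 = 69
j=5,n=4: acc = 69+9 = 78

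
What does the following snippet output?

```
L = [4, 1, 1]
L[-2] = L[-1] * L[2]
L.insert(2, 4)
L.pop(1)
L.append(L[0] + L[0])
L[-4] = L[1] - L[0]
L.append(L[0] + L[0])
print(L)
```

L[-2] = L[-1]*L[2] = 1*1 = 1 → [4, 1, 1]
insert 4 at 2 → [4, 1, 4, 1]
pop(1) removes 1 → [4, 4, 1]
append L[0]+L[0] = 4+4 = 8 → [4, 4, 1, 8]
L[-4] = L[1]-L[0] = 4-4 = 0 → [0, 4, 1, 8]
append L[0]+L[0] = 0+0 = 0 → [0, 4, 1, 8, 0]

[0, 4, 1, 8, 0]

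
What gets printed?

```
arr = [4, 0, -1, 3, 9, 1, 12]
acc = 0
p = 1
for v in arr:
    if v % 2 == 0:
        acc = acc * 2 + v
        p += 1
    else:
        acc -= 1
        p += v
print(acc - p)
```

v=4: even, acc = 0*2+4 = 4; p=2
v=0: even, acc = 4*2+0 = 8; p=3
v=-1: not even, acc = 8-1 = 7; p=2
v=3: not even, acc = 7-1 = 6; p=5
v=9: not even, acc = 6-1 = 5; p=14
v=1: not even, acc = 5-1 = 4; p=15
v=12: even, acc = 4*2+12 = 20; p=16
acc-p = 20-16 = 4

4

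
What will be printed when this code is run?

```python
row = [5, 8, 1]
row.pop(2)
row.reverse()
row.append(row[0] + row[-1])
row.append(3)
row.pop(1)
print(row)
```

[8, 13, 3]

pop(2) removes 1 → [5, 8]
reverse → [8, 5]
append row[0]+row[-1] = 8+5 = 13 → [8, 5, 13]
append 3 → [8, 5, 13, 3]
pop(1) removes 5 → [8, 13, 3]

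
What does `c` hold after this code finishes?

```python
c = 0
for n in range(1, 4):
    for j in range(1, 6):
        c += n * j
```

90

n=1,j=1: c = 0+1 = 1
n=1,j=2: c = 1+2 = 3
n=1,j=3: c = 3+3 = 6
n=1,j=4: c = 6+4 = 10
n=1,j=5: c = 10+5 = 15
n=2,j=1: c = 15+2 = 17
n=2,j=2: c = 17+4 = 21
n=2,j=3: c = 21+6 = 27
n=2,j=4: c = 27+8 = 35
n=2,j=5: c = 35+10 = 45
n=3,j=1: c = 45+3 = 48
n=3,j=2: c = 48+6 = 54
n=3,j=3: c = 54+9 = 63
n=3,j=4: c = 63+12 = 75
n=3,j=5: c = 75+15 = 90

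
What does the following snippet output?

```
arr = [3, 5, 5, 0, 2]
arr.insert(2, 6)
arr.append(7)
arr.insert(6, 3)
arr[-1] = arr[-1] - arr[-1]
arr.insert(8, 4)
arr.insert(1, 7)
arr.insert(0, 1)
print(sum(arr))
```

36

insert 6 at 2 → [3, 5, 6, 5, 0, 2]
append 7 → [3, 5, 6, 5, 0, 2, 7]
insert 3 at 6 → [3, 5, 6, 5, 0, 2, 3, 7]
arr[-1] = arr[-1]-arr[-1] = 7-7 = 0 → [3, 5, 6, 5, 0, 2, 3, 0]
insert 4 at 8 → [3, 5, 6, 5, 0, 2, 3, 0, 4]
insert 7 at 1 → [3, 7, 5, 6, 5, 0, 2, 3, 0, 4]
insert 1 at 0 → [1, 3, 7, 5, 6, 5, 0, 2, 3, 0, 4]
sum = 36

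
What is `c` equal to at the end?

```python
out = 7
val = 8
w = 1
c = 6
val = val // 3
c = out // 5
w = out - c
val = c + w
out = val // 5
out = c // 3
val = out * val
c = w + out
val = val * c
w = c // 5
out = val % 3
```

val = 8//3 = 2
c = 7//5 = 1
w = 7-1 = 6
val = 1+6 = 7
out = 7//5 = 1
out = 1//3 = 0
val = 0*7 = 0
c = 6+0 = 6
val = 0*6 = 0
w = 6//5 = 1
out = 0%3 = 0

6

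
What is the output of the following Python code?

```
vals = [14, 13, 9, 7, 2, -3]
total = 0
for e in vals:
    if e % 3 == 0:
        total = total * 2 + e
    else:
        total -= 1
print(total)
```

e=14: not %3==0, total = 0-1 = -1
e=13: not %3==0, total = (-1)-1 = -2
e=9: %3==0, total = (-2)*2+9 = 5
e=7: not %3==0, total = 5-1 = 4
e=2: not %3==0, total = 4-1 = 3
e=-3: %3==0, total = 3*2+(-3) = 3

3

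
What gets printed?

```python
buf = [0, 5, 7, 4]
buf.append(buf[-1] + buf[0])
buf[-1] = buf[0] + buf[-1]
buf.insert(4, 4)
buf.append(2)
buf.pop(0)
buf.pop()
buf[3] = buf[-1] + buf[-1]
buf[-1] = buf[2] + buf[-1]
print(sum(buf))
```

32

append buf[-1]+buf[0] = 4+0 = 4 → [0, 5, 7, 4, 4]
buf[-1] = buf[0]+buf[-1] = 0+4 = 4 → [0, 5, 7, 4, 4]
insert 4 at 4 → [0, 5, 7, 4, 4, 4]
append 2 → [0, 5, 7, 4, 4, 4, 2]
pop(0) removes 0 → [5, 7, 4, 4, 4, 2]
pop() removes 2 → [5, 7, 4, 4, 4]
buf[3] = buf[-1]+buf[-1] = 4+4 = 8 → [5, 7, 4, 8, 4]
buf[-1] = buf[2]+buf[-1] = 4+4 = 8 → [5, 7, 4, 8, 8]
sum = 32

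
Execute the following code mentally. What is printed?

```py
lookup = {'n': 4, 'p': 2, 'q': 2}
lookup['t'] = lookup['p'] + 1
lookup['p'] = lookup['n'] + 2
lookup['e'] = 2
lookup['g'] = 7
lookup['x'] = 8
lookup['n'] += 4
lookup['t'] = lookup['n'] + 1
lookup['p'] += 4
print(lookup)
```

lookup['t'] = lookup['p']+1 = 3 → {'n': 4, 'p': 2, 'q': 2, 't': 3}
lookup['p'] = lookup['n']+2 = 6 → {'n': 4, 'p': 6, 'q': 2, 't': 3}
lookup['e'] = 2 → {'n': 4, 'p': 6, 'q': 2, 't': 3, 'e': 2}
lookup['g'] = 7 → {'n': 4, 'p': 6, 'q': 2, 't': 3, 'e': 2, 'g': 7}
lookup['x'] = 8 → {'n': 4, 'p': 6, 'q': 2, 't': 3, 'e': 2, 'g': 7, 'x': 8}
lookup['n'] = 4+4 = 8 → {'n': 8, 'p': 6, 'q': 2, 't': 3, 'e': 2, 'g': 7, 'x': 8}
lookup['t'] = lookup['n']+1 = 9 → {'n': 8, 'p': 6, 'q': 2, 't': 9, 'e': 2, 'g': 7, 'x': 8}
lookup['p'] = 6+4 = 10 → {'n': 8, 'p': 10, 'q': 2, 't': 9, 'e': 2, 'g': 7, 'x': 8}

{'n': 8, 'p': 10, 'q': 2, 't': 9, 'e': 2, 'g': 7, 'x': 8}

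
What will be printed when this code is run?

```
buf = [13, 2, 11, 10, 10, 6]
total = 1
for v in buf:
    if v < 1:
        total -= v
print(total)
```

v=13: not <1
v=2: not <1
v=11: not <1
v=10: not <1
v=10: not <1
v=6: not <1

1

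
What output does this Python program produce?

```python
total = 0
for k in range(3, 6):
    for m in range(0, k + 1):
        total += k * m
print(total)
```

133

k=3,m=0: total = 0+0 = 0
k=3,m=1: total = 0+3 = 3
k=3,m=2: total = 3+6 = 9
k=3,m=3: total = 9+9 = 18
k=4,m=0: total = 18+0 = 18
k=4,m=1: total = 18+4 = 22
k=4,m=2: total = 22+8 = 30
k=4,m=3: total = 30+12 = 42
k=4,m=4: total = 42+16 = 58
k=5,m=0: total = 58+0 = 58
k=5,m=1: total = 58+5 = 63
k=5,m=2: total = 63+10 = 73
k=5,m=3: total = 73+15 = 88
k=5,m=4: total = 88+20 = 108
k=5,m=5: total = 108+25 = 133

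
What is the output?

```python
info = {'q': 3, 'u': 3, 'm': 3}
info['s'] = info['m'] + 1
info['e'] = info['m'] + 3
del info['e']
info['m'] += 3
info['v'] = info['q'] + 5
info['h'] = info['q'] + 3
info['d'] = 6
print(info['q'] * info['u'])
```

info['s'] = info['m']+1 = 4 → {'q': 3, 'u': 3, 'm': 3, 's': 4}
info['e'] = info['m']+3 = 6 → {'q': 3, 'u': 3, 'm': 3, 's': 4, 'e': 6}
del 'e' → {'q': 3, 'u': 3, 'm': 3, 's': 4}
info['m'] = 3+3 = 6 → {'q': 3, 'u': 3, 'm': 6, 's': 4}
info['v'] = info['q']+5 = 8 → {'q': 3, 'u': 3, 'm': 6, 's': 4, 'v': 8}
info['h'] = info['q']+3 = 6 → {'q': 3, 'u': 3, 'm': 6, 's': 4, 'v': 8, 'h': 6}
info['d'] = 6 → {'q': 3, 'u': 3, 'm': 6, 's': 4, 'v': 8, 'h': 6, 'd': 6}
info['q']*info['u'] = 3*3 = 9

9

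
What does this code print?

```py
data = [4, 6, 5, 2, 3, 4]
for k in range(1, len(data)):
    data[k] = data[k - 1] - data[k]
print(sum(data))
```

-42

k=1: data[1] = 4-6 = -2 → [4, -2, 5, 2, 3, 4]
k=2: data[2] = (-2)-5 = -7 → [4, -2, -7, 2, 3, 4]
k=3: data[3] = (-7)-2 = -9 → [4, -2, -7, -9, 3, 4]
k=4: data[4] = (-9)-3 = -12 → [4, -2, -7, -9, -12, 4]
k=5: data[5] = (-12)-4 = -16 → [4, -2, -7, -9, -12, -16]
sum = -42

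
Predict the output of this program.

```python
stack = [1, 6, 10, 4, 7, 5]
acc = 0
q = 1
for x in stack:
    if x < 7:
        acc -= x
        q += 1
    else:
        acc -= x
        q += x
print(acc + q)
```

-11

x=1: <7, acc = 0-1 = -1; q=2
x=6: <7, acc = (-1)-6 = -7; q=3
x=10: not <7, acc = (-7)-10 = -17; q=13
x=4: <7, acc = (-17)-4 = -21; q=14
x=7: not <7, acc = (-21)-7 = -28; q=21
x=5: <7, acc = (-28)-5 = -33; q=22
acc+q = (-33)+22 = -11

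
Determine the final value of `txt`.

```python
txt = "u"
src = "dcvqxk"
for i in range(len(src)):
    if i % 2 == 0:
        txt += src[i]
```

i=0: add 'd' → 'ud'
i=1: skip
i=2: add 'v' → 'udv'
i=3: skip
i=4: add 'x' → 'udvx'
i=5: skip

'udvx'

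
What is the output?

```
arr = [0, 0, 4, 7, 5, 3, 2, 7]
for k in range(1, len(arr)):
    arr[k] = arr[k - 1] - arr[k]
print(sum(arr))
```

-99

k=1: arr[1] = 0-0 = 0 → [0, 0, 4, 7, 5, 3, 2, 7]
k=2: arr[2] = 0-4 = -4 → [0, 0, -4, 7, 5, 3, 2, 7]
k=3: arr[3] = (-4)-7 = -11 → [0, 0, -4, -11, 5, 3, 2, 7]
k=4: arr[4] = (-11)-5 = -16 → [0, 0, -4, -11, -16, 3, 2, 7]
k=5: arr[5] = (-16)-3 = -19 → [0, 0, -4, -11, -16, -19, 2, 7]
k=6: arr[6] = (-19)-2 = -21 → [0, 0, -4, -11, -16, -19, -21, 7]
k=7: arr[7] = (-21)-7 = -28 → [0, 0, -4, -11, -16, -19, -21, -28]
sum = -99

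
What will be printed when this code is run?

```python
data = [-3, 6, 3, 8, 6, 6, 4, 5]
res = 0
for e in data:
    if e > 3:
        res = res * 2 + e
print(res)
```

405

e=-3: not >3
e=6: >3, res = 0*2+6 = 6
e=3: not >3
e=8: >3, res = 6*2+8 = 20
e=6: >3, res = 20*2+6 = 46
e=6: >3, res = 46*2+6 = 98
e=4: >3, res = 98*2+4 = 200
e=5: >3, res = 200*2+5 = 405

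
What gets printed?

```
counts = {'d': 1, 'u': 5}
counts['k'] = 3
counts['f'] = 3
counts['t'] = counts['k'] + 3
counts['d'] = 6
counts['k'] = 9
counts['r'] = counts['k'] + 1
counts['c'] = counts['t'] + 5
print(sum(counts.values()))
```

counts['k'] = 3 → {'d': 1, 'u': 5, 'k': 3}
counts['f'] = 3 → {'d': 1, 'u': 5, 'k': 3, 'f': 3}
counts['t'] = counts['k']+3 = 6 → {'d': 1, 'u': 5, 'k': 3, 'f': 3, 't': 6}
counts['d'] = 6 → {'d': 6, 'u': 5, 'k': 3, 'f': 3, 't': 6}
counts['k'] = 9 → {'d': 6, 'u': 5, 'k': 9, 'f': 3, 't': 6}
counts['r'] = counts['k']+1 = 10 → {'d': 6, 'u': 5, 'k': 9, 'f': 3, 't': 6, 'r': 10}
counts['c'] = counts['t']+5 = 11 → {'d': 6, 'u': 5, 'k': 9, 'f': 3, 't': 6, 'r': 10, 'c': 11}
sum of values = 50

50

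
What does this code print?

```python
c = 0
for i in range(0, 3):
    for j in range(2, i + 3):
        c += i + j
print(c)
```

i=0,j=2: c = 0+2 = 2
i=1,j=2: c = 2+3 = 5
i=1,j=3: c = 5+4 = 9
i=2,j=2: c = 9+4 = 13
i=2,j=3: c = 13+5 = 18
i=2,j=4: c = 18+6 = 24

24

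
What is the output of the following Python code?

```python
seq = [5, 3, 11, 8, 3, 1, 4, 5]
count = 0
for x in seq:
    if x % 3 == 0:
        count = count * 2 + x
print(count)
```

x=5: not %3==0
x=3: %3==0, count = 0*2+3 = 3
x=11: not %3==0
x=8: not %3==0
x=3: %3==0, count = 3*2+3 = 9
x=1: not %3==0
x=4: not %3==0
x=5: not %3==0

9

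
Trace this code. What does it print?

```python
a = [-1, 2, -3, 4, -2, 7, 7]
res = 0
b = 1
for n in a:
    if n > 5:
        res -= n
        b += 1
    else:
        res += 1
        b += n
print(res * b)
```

-27

n=-1: not >5, res = 0+1 = 1; b=0
n=2: not >5, res = 1+1 = 2; b=2
n=-3: not >5, res = 2+1 = 3; b=-1
n=4: not >5, res = 3+1 = 4; b=3
n=-2: not >5, res = 4+1 = 5; b=1
n=7: >5, res = 5-7 = -2; b=2
n=7: >5, res = (-2)-7 = -9; b=3
res*b = (-9)*3 = -27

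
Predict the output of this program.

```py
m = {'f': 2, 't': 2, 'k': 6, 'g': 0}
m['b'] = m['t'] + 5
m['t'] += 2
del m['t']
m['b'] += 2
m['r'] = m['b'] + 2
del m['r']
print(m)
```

m['b'] = m['t']+5 = 7 → {'f': 2, 't': 2, 'k': 6, 'g': 0, 'b': 7}
m['t'] = 2+2 = 4 → {'f': 2, 't': 4, 'k': 6, 'g': 0, 'b': 7}
del 't' → {'f': 2, 'k': 6, 'g': 0, 'b': 7}
m['b'] = 7+2 = 9 → {'f': 2, 'k': 6, 'g': 0, 'b': 9}
m['r'] = m['b']+2 = 11 → {'f': 2, 'k': 6, 'g': 0, 'b': 9, 'r': 11}
del 'r' → {'f': 2, 'k': 6, 'g': 0, 'b': 9}

{'f': 2, 'k': 6, 'g': 0, 'b': 9}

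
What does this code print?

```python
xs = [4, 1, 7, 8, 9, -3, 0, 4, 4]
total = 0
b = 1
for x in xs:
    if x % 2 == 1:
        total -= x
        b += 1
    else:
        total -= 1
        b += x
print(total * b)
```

-475

x=4: not odd, total = 0-1 = -1; b=5
x=1: odd, total = (-1)-1 = -2; b=6
x=7: odd, total = (-2)-7 = -9; b=7
x=8: not odd, total = (-9)-1 = -10; b=15
x=9: odd, total = (-10)-9 = -19; b=16
x=-3: odd, total = (-19)-(-3) = -16; b=17
x=0: not odd, total = (-16)-1 = -17; b=17
x=4: not odd, total = (-17)-1 = -18; b=21
x=4: not odd, total = (-18)-1 = -19; b=25
total*b = (-19)*25 = -475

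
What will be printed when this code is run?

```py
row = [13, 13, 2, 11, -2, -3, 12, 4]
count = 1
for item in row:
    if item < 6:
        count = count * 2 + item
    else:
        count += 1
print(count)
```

64

item=13: not <6, count = 1+1 = 2
item=13: not <6, count = 2+1 = 3
item=2: <6, count = 3*2+2 = 8
item=11: not <6, count = 8+1 = 9
item=-2: <6, count = 9*2+(-2) = 16
item=-3: <6, count = 16*2+(-3) = 29
item=12: not <6, count = 29+1 = 30
item=4: <6, count = 30*2+4 = 64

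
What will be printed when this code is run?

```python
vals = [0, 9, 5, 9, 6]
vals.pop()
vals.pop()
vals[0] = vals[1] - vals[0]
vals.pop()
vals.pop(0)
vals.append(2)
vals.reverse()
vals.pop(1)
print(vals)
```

pop() removes 6 → [0, 9, 5, 9]
pop() removes 9 → [0, 9, 5]
vals[0] = vals[1]-vals[0] = 9-0 = 9 → [9, 9, 5]
pop() removes 5 → [9, 9]
pop(0) removes 9 → [9]
append 2 → [9, 2]
reverse → [2, 9]
pop(1) removes 9 → [2]

[2]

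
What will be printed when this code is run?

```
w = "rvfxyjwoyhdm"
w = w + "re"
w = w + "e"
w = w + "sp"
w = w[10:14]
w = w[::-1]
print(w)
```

ermd

+ 're' → 'rvfxyjwoyhdmre'
+ 'e' → 'rvfxyjwoyhdmree'
+ 'sp' → 'rvfxyjwoyhdmreesp'
slice [10:14] → 'dmre'
reverse → 'ermd'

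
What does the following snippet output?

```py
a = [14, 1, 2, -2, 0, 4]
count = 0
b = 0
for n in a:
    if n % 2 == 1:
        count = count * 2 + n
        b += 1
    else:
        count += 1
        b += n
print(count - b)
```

n=14: not odd, count = 0+1 = 1; b=14
n=1: odd, count = 1*2+1 = 3; b=15
n=2: not odd, count = 3+1 = 4; b=17
n=-2: not odd, count = 4+1 = 5; b=15
n=0: not odd, count = 5+1 = 6; b=15
n=4: not odd, count = 6+1 = 7; b=19
count-b = 7-19 = -12

-12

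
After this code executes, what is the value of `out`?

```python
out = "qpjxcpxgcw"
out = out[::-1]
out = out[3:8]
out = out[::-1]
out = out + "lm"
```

'jxcpxlm'

reverse → 'wcgxpcxjpq'
slice [3:8] → 'xpcxj'
reverse → 'jxcpx'
+ 'lm' → 'jxcpxlm'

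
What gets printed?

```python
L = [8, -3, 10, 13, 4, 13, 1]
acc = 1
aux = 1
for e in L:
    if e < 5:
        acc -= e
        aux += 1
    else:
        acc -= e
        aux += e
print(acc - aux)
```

e=8: not <5, acc = 1-8 = -7; aux=9
e=-3: <5, acc = (-7)-(-3) = -4; aux=10
e=10: not <5, acc = (-4)-10 = -14; aux=20
e=13: not <5, acc = (-14)-13 = -27; aux=33
e=4: <5, acc = (-27)-4 = -31; aux=34
e=13: not <5, acc = (-31)-13 = -44; aux=47
e=1: <5, acc = (-44)-1 = -45; aux=48
acc-aux = (-45)-48 = -93

-93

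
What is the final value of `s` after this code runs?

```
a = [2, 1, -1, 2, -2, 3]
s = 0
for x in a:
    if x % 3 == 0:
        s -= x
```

x=2: not %3==0
x=1: not %3==0
x=-1: not %3==0
x=2: not %3==0
x=-2: not %3==0
x=3: %3==0, s = 0-3 = -3

-3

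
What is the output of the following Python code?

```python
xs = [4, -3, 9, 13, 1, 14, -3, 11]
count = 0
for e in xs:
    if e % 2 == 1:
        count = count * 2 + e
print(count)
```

161

e=4: not odd
e=-3: odd, count = 0*2+(-3) = -3
e=9: odd, count = (-3)*2+9 = 3
e=13: odd, count = 3*2+13 = 19
e=1: odd, count = 19*2+1 = 39
e=14: not odd
e=-3: odd, count = 39*2+(-3) = 75
e=11: odd, count = 75*2+11 = 161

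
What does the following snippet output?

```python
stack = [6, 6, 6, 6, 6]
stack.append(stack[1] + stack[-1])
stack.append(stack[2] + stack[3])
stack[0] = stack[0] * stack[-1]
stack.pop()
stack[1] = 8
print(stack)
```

append stack[1]+stack[-1] = 6+6 = 12 → [6, 6, 6, 6, 6, 12]
append stack[2]+stack[3] = 6+6 = 12 → [6, 6, 6, 6, 6, 12, 12]
stack[0] = stack[0]*stack[-1] = 6*12 = 72 → [72, 6, 6, 6, 6, 12, 12]
pop() removes 12 → [72, 6, 6, 6, 6, 12]
stack[1] = 8 → [72, 8, 6, 6, 6, 12]

[72, 8, 6, 6, 6, 12]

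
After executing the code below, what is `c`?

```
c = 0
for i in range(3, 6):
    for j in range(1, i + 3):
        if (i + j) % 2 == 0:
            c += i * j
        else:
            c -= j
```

128

i=3,j=1: even sum, c = 0+3 = 3
i=3,j=2: odd sum, c = 3-2 = 1
i=3,j=3: even sum, c = 1+9 = 10
i=3,j=4: odd sum, c = 10-4 = 6
i=3,j=5: even sum, c = 6+15 = 21
i=4,j=1: odd sum, c = 21-1 = 20
i=4,j=2: even sum, c = 20+8 = 28
i=4,j=3: odd sum, c = 28-3 = 25
i=4,j=4: even sum, c = 25+16 = 41
i=4,j=5: odd sum, c = 41-5 = 36
i=4,j=6: even sum, c = 36+24 = 60
i=5,j=1: even sum, c = 60+5 = 65
i=5,j=2: odd sum, c = 65-2 = 63
i=5,j=3: even sum, c = 63+15 = 78
i=5,j=4: odd sum, c = 78-4 = 74
i=5,j=5: even sum, c = 74+25 = 99
i=5,j=6: odd sum, c = 99-6 = 93
i=5,j=7: even sum, c = 93+35 = 128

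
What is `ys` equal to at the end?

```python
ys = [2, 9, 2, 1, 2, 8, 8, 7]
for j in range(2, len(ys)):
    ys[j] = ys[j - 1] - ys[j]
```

[2, 9, 7, 6, 4, -4, -12, -19]

j=2: ys[2] = 9-2 = 7 → [2, 9, 7, 1, 2, 8, 8, 7]
j=3: ys[3] = 7-1 = 6 → [2, 9, 7, 6, 2, 8, 8, 7]
j=4: ys[4] = 6-2 = 4 → [2, 9, 7, 6, 4, 8, 8, 7]
j=5: ys[5] = 4-8 = -4 → [2, 9, 7, 6, 4, -4, 8, 7]
j=6: ys[6] = (-4)-8 = -12 → [2, 9, 7, 6, 4, -4, -12, 7]
j=7: ys[7] = (-12)-7 = -19 → [2, 9, 7, 6, 4, -4, -12, -19]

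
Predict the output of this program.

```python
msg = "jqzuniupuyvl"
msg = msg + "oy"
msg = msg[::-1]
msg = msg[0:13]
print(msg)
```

+ 'oy' → 'jqzuniupuyvloy'
reverse → 'yolvyupuinuzqj'
slice [0:13] → 'yolvyupuinuzq'

yolvyupuinuzq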